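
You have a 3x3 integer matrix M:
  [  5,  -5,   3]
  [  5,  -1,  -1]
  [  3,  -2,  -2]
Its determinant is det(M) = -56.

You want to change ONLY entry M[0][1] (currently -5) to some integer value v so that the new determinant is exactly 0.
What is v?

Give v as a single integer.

Answer: 3

Derivation:
det is linear in entry M[0][1]: det = old_det + (v - -5) * C_01
Cofactor C_01 = 7
Want det = 0: -56 + (v - -5) * 7 = 0
  (v - -5) = 56 / 7 = 8
  v = -5 + (8) = 3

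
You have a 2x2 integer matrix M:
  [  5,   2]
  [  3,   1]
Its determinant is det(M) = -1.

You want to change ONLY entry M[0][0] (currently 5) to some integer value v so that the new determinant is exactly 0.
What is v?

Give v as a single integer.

Answer: 6

Derivation:
det is linear in entry M[0][0]: det = old_det + (v - 5) * C_00
Cofactor C_00 = 1
Want det = 0: -1 + (v - 5) * 1 = 0
  (v - 5) = 1 / 1 = 1
  v = 5 + (1) = 6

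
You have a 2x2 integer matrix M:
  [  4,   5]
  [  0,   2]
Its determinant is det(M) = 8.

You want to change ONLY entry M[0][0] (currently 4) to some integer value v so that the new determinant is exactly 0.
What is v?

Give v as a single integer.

det is linear in entry M[0][0]: det = old_det + (v - 4) * C_00
Cofactor C_00 = 2
Want det = 0: 8 + (v - 4) * 2 = 0
  (v - 4) = -8 / 2 = -4
  v = 4 + (-4) = 0

Answer: 0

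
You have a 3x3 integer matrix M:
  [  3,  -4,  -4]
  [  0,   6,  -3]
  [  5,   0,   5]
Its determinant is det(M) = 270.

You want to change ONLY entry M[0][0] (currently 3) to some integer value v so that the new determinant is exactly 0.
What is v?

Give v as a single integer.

det is linear in entry M[0][0]: det = old_det + (v - 3) * C_00
Cofactor C_00 = 30
Want det = 0: 270 + (v - 3) * 30 = 0
  (v - 3) = -270 / 30 = -9
  v = 3 + (-9) = -6

Answer: -6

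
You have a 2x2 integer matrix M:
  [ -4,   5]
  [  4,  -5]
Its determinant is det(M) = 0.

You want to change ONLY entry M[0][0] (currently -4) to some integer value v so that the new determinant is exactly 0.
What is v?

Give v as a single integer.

Answer: -4

Derivation:
det is linear in entry M[0][0]: det = old_det + (v - -4) * C_00
Cofactor C_00 = -5
Want det = 0: 0 + (v - -4) * -5 = 0
  (v - -4) = 0 / -5 = 0
  v = -4 + (0) = -4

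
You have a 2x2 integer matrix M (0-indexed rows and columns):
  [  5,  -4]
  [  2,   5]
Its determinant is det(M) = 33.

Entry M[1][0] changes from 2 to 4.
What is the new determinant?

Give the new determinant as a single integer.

Answer: 41

Derivation:
det is linear in row 1: changing M[1][0] by delta changes det by delta * cofactor(1,0).
Cofactor C_10 = (-1)^(1+0) * minor(1,0) = 4
Entry delta = 4 - 2 = 2
Det delta = 2 * 4 = 8
New det = 33 + 8 = 41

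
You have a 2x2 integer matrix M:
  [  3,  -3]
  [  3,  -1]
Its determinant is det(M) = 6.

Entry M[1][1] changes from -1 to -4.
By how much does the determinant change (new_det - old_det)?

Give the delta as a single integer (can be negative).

Answer: -9

Derivation:
Cofactor C_11 = 3
Entry delta = -4 - -1 = -3
Det delta = entry_delta * cofactor = -3 * 3 = -9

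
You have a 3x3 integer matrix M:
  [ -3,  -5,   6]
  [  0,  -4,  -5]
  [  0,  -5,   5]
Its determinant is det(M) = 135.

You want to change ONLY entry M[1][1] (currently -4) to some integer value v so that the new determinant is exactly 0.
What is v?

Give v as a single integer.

det is linear in entry M[1][1]: det = old_det + (v - -4) * C_11
Cofactor C_11 = -15
Want det = 0: 135 + (v - -4) * -15 = 0
  (v - -4) = -135 / -15 = 9
  v = -4 + (9) = 5

Answer: 5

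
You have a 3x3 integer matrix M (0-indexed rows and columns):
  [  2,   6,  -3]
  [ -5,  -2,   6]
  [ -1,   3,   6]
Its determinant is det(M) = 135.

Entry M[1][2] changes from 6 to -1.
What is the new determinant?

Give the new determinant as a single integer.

det is linear in row 1: changing M[1][2] by delta changes det by delta * cofactor(1,2).
Cofactor C_12 = (-1)^(1+2) * minor(1,2) = -12
Entry delta = -1 - 6 = -7
Det delta = -7 * -12 = 84
New det = 135 + 84 = 219

Answer: 219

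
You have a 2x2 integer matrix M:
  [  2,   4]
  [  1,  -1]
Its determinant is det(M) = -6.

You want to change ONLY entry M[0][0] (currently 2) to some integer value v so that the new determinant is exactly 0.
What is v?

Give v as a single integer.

Answer: -4

Derivation:
det is linear in entry M[0][0]: det = old_det + (v - 2) * C_00
Cofactor C_00 = -1
Want det = 0: -6 + (v - 2) * -1 = 0
  (v - 2) = 6 / -1 = -6
  v = 2 + (-6) = -4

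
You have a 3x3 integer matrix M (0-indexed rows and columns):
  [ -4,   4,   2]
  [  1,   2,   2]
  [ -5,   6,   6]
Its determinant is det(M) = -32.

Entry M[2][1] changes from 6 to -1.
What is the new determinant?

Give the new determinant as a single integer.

Answer: -102

Derivation:
det is linear in row 2: changing M[2][1] by delta changes det by delta * cofactor(2,1).
Cofactor C_21 = (-1)^(2+1) * minor(2,1) = 10
Entry delta = -1 - 6 = -7
Det delta = -7 * 10 = -70
New det = -32 + -70 = -102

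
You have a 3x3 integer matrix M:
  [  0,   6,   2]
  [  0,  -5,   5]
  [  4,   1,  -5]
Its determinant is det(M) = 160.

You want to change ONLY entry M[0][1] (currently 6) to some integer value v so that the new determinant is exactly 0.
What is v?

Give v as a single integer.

det is linear in entry M[0][1]: det = old_det + (v - 6) * C_01
Cofactor C_01 = 20
Want det = 0: 160 + (v - 6) * 20 = 0
  (v - 6) = -160 / 20 = -8
  v = 6 + (-8) = -2

Answer: -2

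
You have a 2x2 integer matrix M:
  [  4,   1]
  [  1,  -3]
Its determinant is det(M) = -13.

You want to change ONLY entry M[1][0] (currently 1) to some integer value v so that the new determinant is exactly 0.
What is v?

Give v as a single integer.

det is linear in entry M[1][0]: det = old_det + (v - 1) * C_10
Cofactor C_10 = -1
Want det = 0: -13 + (v - 1) * -1 = 0
  (v - 1) = 13 / -1 = -13
  v = 1 + (-13) = -12

Answer: -12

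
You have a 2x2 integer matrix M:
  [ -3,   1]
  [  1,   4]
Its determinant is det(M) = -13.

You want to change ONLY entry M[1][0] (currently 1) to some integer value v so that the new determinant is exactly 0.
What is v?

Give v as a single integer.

det is linear in entry M[1][0]: det = old_det + (v - 1) * C_10
Cofactor C_10 = -1
Want det = 0: -13 + (v - 1) * -1 = 0
  (v - 1) = 13 / -1 = -13
  v = 1 + (-13) = -12

Answer: -12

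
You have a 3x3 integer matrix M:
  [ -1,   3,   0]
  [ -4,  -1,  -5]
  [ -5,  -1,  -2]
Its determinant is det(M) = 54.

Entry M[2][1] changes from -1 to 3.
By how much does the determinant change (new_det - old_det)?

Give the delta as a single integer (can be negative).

Cofactor C_21 = -5
Entry delta = 3 - -1 = 4
Det delta = entry_delta * cofactor = 4 * -5 = -20

Answer: -20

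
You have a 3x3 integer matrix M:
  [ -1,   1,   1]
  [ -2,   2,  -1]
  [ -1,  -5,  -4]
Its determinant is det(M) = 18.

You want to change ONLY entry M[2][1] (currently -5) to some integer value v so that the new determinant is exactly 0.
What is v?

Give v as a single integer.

det is linear in entry M[2][1]: det = old_det + (v - -5) * C_21
Cofactor C_21 = -3
Want det = 0: 18 + (v - -5) * -3 = 0
  (v - -5) = -18 / -3 = 6
  v = -5 + (6) = 1

Answer: 1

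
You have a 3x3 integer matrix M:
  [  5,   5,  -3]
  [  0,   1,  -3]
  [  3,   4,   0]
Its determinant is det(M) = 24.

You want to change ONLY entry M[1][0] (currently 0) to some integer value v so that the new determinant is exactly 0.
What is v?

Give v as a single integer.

Answer: 2

Derivation:
det is linear in entry M[1][0]: det = old_det + (v - 0) * C_10
Cofactor C_10 = -12
Want det = 0: 24 + (v - 0) * -12 = 0
  (v - 0) = -24 / -12 = 2
  v = 0 + (2) = 2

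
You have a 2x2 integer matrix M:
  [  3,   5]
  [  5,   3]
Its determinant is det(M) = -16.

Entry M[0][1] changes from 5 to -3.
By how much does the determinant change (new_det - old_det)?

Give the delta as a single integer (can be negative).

Answer: 40

Derivation:
Cofactor C_01 = -5
Entry delta = -3 - 5 = -8
Det delta = entry_delta * cofactor = -8 * -5 = 40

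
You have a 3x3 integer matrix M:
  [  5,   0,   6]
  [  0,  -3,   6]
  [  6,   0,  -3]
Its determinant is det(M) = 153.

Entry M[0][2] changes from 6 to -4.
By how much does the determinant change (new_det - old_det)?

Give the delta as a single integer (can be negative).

Answer: -180

Derivation:
Cofactor C_02 = 18
Entry delta = -4 - 6 = -10
Det delta = entry_delta * cofactor = -10 * 18 = -180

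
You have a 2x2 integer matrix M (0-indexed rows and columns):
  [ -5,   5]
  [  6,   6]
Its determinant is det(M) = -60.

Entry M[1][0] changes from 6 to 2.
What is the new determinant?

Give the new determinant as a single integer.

det is linear in row 1: changing M[1][0] by delta changes det by delta * cofactor(1,0).
Cofactor C_10 = (-1)^(1+0) * minor(1,0) = -5
Entry delta = 2 - 6 = -4
Det delta = -4 * -5 = 20
New det = -60 + 20 = -40

Answer: -40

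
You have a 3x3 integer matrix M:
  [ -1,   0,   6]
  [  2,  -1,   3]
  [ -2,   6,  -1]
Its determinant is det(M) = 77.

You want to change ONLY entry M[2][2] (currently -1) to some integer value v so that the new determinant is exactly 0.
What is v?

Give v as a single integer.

Answer: -78

Derivation:
det is linear in entry M[2][2]: det = old_det + (v - -1) * C_22
Cofactor C_22 = 1
Want det = 0: 77 + (v - -1) * 1 = 0
  (v - -1) = -77 / 1 = -77
  v = -1 + (-77) = -78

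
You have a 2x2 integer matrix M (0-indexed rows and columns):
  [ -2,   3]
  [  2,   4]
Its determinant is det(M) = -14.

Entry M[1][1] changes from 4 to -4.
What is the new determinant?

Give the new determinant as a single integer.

det is linear in row 1: changing M[1][1] by delta changes det by delta * cofactor(1,1).
Cofactor C_11 = (-1)^(1+1) * minor(1,1) = -2
Entry delta = -4 - 4 = -8
Det delta = -8 * -2 = 16
New det = -14 + 16 = 2

Answer: 2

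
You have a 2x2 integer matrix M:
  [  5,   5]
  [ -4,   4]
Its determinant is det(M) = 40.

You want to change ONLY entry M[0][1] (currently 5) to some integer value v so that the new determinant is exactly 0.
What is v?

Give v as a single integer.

det is linear in entry M[0][1]: det = old_det + (v - 5) * C_01
Cofactor C_01 = 4
Want det = 0: 40 + (v - 5) * 4 = 0
  (v - 5) = -40 / 4 = -10
  v = 5 + (-10) = -5

Answer: -5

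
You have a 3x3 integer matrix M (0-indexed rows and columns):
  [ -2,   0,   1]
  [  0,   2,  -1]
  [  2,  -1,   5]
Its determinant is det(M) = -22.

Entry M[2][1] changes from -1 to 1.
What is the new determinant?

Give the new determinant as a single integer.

Answer: -26

Derivation:
det is linear in row 2: changing M[2][1] by delta changes det by delta * cofactor(2,1).
Cofactor C_21 = (-1)^(2+1) * minor(2,1) = -2
Entry delta = 1 - -1 = 2
Det delta = 2 * -2 = -4
New det = -22 + -4 = -26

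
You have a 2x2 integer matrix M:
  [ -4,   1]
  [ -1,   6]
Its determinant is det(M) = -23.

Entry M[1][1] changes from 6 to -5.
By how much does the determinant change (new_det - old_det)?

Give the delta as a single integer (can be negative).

Cofactor C_11 = -4
Entry delta = -5 - 6 = -11
Det delta = entry_delta * cofactor = -11 * -4 = 44

Answer: 44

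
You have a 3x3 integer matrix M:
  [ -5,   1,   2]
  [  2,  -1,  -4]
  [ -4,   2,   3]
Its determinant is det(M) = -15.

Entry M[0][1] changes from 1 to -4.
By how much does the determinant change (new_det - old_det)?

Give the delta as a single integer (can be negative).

Answer: -50

Derivation:
Cofactor C_01 = 10
Entry delta = -4 - 1 = -5
Det delta = entry_delta * cofactor = -5 * 10 = -50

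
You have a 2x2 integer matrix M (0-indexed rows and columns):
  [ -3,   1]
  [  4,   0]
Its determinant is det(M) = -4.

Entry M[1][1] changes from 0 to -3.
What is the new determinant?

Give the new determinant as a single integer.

Answer: 5

Derivation:
det is linear in row 1: changing M[1][1] by delta changes det by delta * cofactor(1,1).
Cofactor C_11 = (-1)^(1+1) * minor(1,1) = -3
Entry delta = -3 - 0 = -3
Det delta = -3 * -3 = 9
New det = -4 + 9 = 5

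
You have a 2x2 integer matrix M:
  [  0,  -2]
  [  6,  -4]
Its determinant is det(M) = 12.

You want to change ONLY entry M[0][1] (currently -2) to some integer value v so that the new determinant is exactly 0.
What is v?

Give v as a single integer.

det is linear in entry M[0][1]: det = old_det + (v - -2) * C_01
Cofactor C_01 = -6
Want det = 0: 12 + (v - -2) * -6 = 0
  (v - -2) = -12 / -6 = 2
  v = -2 + (2) = 0

Answer: 0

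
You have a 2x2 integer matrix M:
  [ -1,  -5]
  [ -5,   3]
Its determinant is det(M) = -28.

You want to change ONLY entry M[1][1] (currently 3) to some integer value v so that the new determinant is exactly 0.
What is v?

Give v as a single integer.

det is linear in entry M[1][1]: det = old_det + (v - 3) * C_11
Cofactor C_11 = -1
Want det = 0: -28 + (v - 3) * -1 = 0
  (v - 3) = 28 / -1 = -28
  v = 3 + (-28) = -25

Answer: -25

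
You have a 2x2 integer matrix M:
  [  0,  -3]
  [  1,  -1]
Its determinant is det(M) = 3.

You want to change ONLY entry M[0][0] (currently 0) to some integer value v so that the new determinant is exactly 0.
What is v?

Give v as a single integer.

Answer: 3

Derivation:
det is linear in entry M[0][0]: det = old_det + (v - 0) * C_00
Cofactor C_00 = -1
Want det = 0: 3 + (v - 0) * -1 = 0
  (v - 0) = -3 / -1 = 3
  v = 0 + (3) = 3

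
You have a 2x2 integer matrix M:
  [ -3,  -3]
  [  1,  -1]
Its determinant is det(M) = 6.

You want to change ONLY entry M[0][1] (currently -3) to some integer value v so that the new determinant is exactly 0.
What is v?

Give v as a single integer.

Answer: 3

Derivation:
det is linear in entry M[0][1]: det = old_det + (v - -3) * C_01
Cofactor C_01 = -1
Want det = 0: 6 + (v - -3) * -1 = 0
  (v - -3) = -6 / -1 = 6
  v = -3 + (6) = 3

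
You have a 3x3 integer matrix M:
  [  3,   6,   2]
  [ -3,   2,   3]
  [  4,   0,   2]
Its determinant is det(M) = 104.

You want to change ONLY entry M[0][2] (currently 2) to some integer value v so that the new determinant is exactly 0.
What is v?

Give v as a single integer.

det is linear in entry M[0][2]: det = old_det + (v - 2) * C_02
Cofactor C_02 = -8
Want det = 0: 104 + (v - 2) * -8 = 0
  (v - 2) = -104 / -8 = 13
  v = 2 + (13) = 15

Answer: 15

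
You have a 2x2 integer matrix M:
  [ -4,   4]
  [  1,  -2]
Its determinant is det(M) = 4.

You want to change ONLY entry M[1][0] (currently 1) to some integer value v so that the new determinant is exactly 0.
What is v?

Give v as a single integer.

det is linear in entry M[1][0]: det = old_det + (v - 1) * C_10
Cofactor C_10 = -4
Want det = 0: 4 + (v - 1) * -4 = 0
  (v - 1) = -4 / -4 = 1
  v = 1 + (1) = 2

Answer: 2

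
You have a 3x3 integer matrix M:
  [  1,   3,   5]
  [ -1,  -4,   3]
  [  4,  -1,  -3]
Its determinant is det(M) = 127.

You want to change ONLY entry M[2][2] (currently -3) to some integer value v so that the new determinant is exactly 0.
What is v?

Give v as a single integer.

det is linear in entry M[2][2]: det = old_det + (v - -3) * C_22
Cofactor C_22 = -1
Want det = 0: 127 + (v - -3) * -1 = 0
  (v - -3) = -127 / -1 = 127
  v = -3 + (127) = 124

Answer: 124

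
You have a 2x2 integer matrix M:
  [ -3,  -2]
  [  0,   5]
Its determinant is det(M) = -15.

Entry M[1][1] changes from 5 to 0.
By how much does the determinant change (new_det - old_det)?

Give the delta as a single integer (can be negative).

Cofactor C_11 = -3
Entry delta = 0 - 5 = -5
Det delta = entry_delta * cofactor = -5 * -3 = 15

Answer: 15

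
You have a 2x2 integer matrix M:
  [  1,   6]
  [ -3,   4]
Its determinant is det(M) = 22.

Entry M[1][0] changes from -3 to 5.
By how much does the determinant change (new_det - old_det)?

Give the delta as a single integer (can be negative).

Cofactor C_10 = -6
Entry delta = 5 - -3 = 8
Det delta = entry_delta * cofactor = 8 * -6 = -48

Answer: -48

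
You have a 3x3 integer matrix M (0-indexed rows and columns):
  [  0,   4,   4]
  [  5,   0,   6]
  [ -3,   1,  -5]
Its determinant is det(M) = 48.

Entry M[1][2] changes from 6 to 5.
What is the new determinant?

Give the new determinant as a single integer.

det is linear in row 1: changing M[1][2] by delta changes det by delta * cofactor(1,2).
Cofactor C_12 = (-1)^(1+2) * minor(1,2) = -12
Entry delta = 5 - 6 = -1
Det delta = -1 * -12 = 12
New det = 48 + 12 = 60

Answer: 60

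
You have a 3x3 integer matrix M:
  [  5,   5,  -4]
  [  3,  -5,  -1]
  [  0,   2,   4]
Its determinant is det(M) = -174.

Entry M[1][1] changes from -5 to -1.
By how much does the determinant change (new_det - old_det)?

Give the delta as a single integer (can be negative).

Cofactor C_11 = 20
Entry delta = -1 - -5 = 4
Det delta = entry_delta * cofactor = 4 * 20 = 80

Answer: 80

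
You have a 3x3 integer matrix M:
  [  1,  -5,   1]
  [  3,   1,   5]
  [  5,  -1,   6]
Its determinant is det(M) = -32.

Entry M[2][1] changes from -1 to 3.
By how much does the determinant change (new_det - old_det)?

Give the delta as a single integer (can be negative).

Cofactor C_21 = -2
Entry delta = 3 - -1 = 4
Det delta = entry_delta * cofactor = 4 * -2 = -8

Answer: -8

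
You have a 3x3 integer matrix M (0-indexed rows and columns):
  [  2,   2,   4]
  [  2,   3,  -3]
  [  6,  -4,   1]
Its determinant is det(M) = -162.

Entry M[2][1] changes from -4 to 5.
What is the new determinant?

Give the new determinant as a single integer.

det is linear in row 2: changing M[2][1] by delta changes det by delta * cofactor(2,1).
Cofactor C_21 = (-1)^(2+1) * minor(2,1) = 14
Entry delta = 5 - -4 = 9
Det delta = 9 * 14 = 126
New det = -162 + 126 = -36

Answer: -36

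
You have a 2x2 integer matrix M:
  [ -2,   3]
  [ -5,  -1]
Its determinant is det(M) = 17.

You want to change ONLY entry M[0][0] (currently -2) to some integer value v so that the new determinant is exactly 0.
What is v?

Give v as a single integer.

Answer: 15

Derivation:
det is linear in entry M[0][0]: det = old_det + (v - -2) * C_00
Cofactor C_00 = -1
Want det = 0: 17 + (v - -2) * -1 = 0
  (v - -2) = -17 / -1 = 17
  v = -2 + (17) = 15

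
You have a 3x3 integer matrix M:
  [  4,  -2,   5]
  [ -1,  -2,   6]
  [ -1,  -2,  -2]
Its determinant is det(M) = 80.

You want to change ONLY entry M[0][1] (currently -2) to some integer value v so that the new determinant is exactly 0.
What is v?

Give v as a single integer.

det is linear in entry M[0][1]: det = old_det + (v - -2) * C_01
Cofactor C_01 = -8
Want det = 0: 80 + (v - -2) * -8 = 0
  (v - -2) = -80 / -8 = 10
  v = -2 + (10) = 8

Answer: 8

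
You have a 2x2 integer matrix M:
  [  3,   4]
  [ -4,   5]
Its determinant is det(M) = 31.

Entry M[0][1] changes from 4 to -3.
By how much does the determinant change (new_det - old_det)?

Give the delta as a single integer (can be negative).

Answer: -28

Derivation:
Cofactor C_01 = 4
Entry delta = -3 - 4 = -7
Det delta = entry_delta * cofactor = -7 * 4 = -28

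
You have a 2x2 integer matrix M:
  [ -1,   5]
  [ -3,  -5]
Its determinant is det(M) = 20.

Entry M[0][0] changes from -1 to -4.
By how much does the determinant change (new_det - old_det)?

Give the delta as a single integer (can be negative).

Answer: 15

Derivation:
Cofactor C_00 = -5
Entry delta = -4 - -1 = -3
Det delta = entry_delta * cofactor = -3 * -5 = 15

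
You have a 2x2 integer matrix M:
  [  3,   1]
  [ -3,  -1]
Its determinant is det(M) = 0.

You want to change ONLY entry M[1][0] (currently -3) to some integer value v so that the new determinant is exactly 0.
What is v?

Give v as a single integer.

Answer: -3

Derivation:
det is linear in entry M[1][0]: det = old_det + (v - -3) * C_10
Cofactor C_10 = -1
Want det = 0: 0 + (v - -3) * -1 = 0
  (v - -3) = 0 / -1 = 0
  v = -3 + (0) = -3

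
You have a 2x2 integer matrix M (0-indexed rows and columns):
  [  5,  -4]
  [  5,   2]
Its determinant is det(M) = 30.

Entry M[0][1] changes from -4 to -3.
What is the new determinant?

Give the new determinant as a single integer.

Answer: 25

Derivation:
det is linear in row 0: changing M[0][1] by delta changes det by delta * cofactor(0,1).
Cofactor C_01 = (-1)^(0+1) * minor(0,1) = -5
Entry delta = -3 - -4 = 1
Det delta = 1 * -5 = -5
New det = 30 + -5 = 25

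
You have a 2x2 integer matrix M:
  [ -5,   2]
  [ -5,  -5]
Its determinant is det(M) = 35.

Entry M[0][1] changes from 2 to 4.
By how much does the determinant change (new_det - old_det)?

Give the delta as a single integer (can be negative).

Answer: 10

Derivation:
Cofactor C_01 = 5
Entry delta = 4 - 2 = 2
Det delta = entry_delta * cofactor = 2 * 5 = 10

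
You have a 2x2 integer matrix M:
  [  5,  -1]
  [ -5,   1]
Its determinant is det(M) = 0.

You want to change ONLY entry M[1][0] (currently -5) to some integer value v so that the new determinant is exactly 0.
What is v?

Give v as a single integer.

det is linear in entry M[1][0]: det = old_det + (v - -5) * C_10
Cofactor C_10 = 1
Want det = 0: 0 + (v - -5) * 1 = 0
  (v - -5) = 0 / 1 = 0
  v = -5 + (0) = -5

Answer: -5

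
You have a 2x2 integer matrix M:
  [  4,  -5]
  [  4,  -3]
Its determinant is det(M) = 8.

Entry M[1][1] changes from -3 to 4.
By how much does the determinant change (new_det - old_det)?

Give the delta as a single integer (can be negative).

Answer: 28

Derivation:
Cofactor C_11 = 4
Entry delta = 4 - -3 = 7
Det delta = entry_delta * cofactor = 7 * 4 = 28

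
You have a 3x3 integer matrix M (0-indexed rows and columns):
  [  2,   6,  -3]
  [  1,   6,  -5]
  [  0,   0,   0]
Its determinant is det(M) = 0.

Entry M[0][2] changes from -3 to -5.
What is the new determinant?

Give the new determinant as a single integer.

Answer: 0

Derivation:
det is linear in row 0: changing M[0][2] by delta changes det by delta * cofactor(0,2).
Cofactor C_02 = (-1)^(0+2) * minor(0,2) = 0
Entry delta = -5 - -3 = -2
Det delta = -2 * 0 = 0
New det = 0 + 0 = 0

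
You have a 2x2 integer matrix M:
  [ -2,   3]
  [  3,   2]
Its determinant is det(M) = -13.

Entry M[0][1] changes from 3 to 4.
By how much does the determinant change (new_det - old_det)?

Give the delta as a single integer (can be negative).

Answer: -3

Derivation:
Cofactor C_01 = -3
Entry delta = 4 - 3 = 1
Det delta = entry_delta * cofactor = 1 * -3 = -3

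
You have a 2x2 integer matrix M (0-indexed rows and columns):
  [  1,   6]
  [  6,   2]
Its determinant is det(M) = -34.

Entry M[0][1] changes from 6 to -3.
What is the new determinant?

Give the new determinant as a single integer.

det is linear in row 0: changing M[0][1] by delta changes det by delta * cofactor(0,1).
Cofactor C_01 = (-1)^(0+1) * minor(0,1) = -6
Entry delta = -3 - 6 = -9
Det delta = -9 * -6 = 54
New det = -34 + 54 = 20

Answer: 20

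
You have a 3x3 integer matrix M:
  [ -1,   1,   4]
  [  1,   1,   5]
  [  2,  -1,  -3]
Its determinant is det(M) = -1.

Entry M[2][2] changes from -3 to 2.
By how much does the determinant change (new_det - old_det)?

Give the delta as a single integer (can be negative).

Answer: -10

Derivation:
Cofactor C_22 = -2
Entry delta = 2 - -3 = 5
Det delta = entry_delta * cofactor = 5 * -2 = -10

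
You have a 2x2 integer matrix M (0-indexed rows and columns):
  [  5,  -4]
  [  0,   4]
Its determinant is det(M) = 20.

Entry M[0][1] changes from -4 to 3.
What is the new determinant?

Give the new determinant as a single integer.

det is linear in row 0: changing M[0][1] by delta changes det by delta * cofactor(0,1).
Cofactor C_01 = (-1)^(0+1) * minor(0,1) = 0
Entry delta = 3 - -4 = 7
Det delta = 7 * 0 = 0
New det = 20 + 0 = 20

Answer: 20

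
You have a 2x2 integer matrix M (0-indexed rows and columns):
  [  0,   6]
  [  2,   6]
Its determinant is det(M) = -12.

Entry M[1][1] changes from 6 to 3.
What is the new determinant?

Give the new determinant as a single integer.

Answer: -12

Derivation:
det is linear in row 1: changing M[1][1] by delta changes det by delta * cofactor(1,1).
Cofactor C_11 = (-1)^(1+1) * minor(1,1) = 0
Entry delta = 3 - 6 = -3
Det delta = -3 * 0 = 0
New det = -12 + 0 = -12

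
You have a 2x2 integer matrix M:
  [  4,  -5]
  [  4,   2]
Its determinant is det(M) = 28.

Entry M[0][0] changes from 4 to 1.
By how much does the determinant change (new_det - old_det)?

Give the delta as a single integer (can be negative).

Cofactor C_00 = 2
Entry delta = 1 - 4 = -3
Det delta = entry_delta * cofactor = -3 * 2 = -6

Answer: -6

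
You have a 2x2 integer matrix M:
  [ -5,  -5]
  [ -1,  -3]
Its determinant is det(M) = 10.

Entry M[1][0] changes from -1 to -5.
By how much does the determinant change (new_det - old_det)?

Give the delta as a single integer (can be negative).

Cofactor C_10 = 5
Entry delta = -5 - -1 = -4
Det delta = entry_delta * cofactor = -4 * 5 = -20

Answer: -20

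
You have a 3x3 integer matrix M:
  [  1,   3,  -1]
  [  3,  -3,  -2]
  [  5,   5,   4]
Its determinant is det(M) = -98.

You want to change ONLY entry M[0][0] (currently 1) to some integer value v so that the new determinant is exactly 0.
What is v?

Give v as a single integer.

Answer: -48

Derivation:
det is linear in entry M[0][0]: det = old_det + (v - 1) * C_00
Cofactor C_00 = -2
Want det = 0: -98 + (v - 1) * -2 = 0
  (v - 1) = 98 / -2 = -49
  v = 1 + (-49) = -48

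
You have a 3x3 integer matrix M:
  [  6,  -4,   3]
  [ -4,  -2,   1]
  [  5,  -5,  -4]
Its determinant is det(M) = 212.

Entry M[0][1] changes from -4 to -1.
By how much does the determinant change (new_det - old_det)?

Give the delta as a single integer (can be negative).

Cofactor C_01 = -11
Entry delta = -1 - -4 = 3
Det delta = entry_delta * cofactor = 3 * -11 = -33

Answer: -33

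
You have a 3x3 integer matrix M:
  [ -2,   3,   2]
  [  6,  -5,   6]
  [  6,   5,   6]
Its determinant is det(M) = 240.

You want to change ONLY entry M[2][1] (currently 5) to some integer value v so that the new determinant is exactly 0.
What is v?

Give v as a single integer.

Answer: -5

Derivation:
det is linear in entry M[2][1]: det = old_det + (v - 5) * C_21
Cofactor C_21 = 24
Want det = 0: 240 + (v - 5) * 24 = 0
  (v - 5) = -240 / 24 = -10
  v = 5 + (-10) = -5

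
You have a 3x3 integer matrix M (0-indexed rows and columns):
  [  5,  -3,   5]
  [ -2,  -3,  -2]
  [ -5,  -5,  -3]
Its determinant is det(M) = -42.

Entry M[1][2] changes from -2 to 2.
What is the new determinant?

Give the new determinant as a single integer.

det is linear in row 1: changing M[1][2] by delta changes det by delta * cofactor(1,2).
Cofactor C_12 = (-1)^(1+2) * minor(1,2) = 40
Entry delta = 2 - -2 = 4
Det delta = 4 * 40 = 160
New det = -42 + 160 = 118

Answer: 118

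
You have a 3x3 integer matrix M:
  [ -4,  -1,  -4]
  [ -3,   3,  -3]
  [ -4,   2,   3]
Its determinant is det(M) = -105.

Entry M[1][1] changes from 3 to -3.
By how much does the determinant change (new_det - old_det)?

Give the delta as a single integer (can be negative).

Answer: 168

Derivation:
Cofactor C_11 = -28
Entry delta = -3 - 3 = -6
Det delta = entry_delta * cofactor = -6 * -28 = 168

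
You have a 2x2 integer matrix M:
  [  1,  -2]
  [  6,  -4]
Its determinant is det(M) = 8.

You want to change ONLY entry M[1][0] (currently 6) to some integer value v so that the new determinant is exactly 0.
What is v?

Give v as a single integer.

Answer: 2

Derivation:
det is linear in entry M[1][0]: det = old_det + (v - 6) * C_10
Cofactor C_10 = 2
Want det = 0: 8 + (v - 6) * 2 = 0
  (v - 6) = -8 / 2 = -4
  v = 6 + (-4) = 2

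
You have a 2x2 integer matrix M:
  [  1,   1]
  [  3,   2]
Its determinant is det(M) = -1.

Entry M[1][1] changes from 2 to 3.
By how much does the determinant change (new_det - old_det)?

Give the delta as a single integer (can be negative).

Cofactor C_11 = 1
Entry delta = 3 - 2 = 1
Det delta = entry_delta * cofactor = 1 * 1 = 1

Answer: 1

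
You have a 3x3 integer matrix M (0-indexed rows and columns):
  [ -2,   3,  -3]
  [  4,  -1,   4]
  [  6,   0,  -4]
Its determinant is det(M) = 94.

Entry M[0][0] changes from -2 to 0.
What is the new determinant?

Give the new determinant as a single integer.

det is linear in row 0: changing M[0][0] by delta changes det by delta * cofactor(0,0).
Cofactor C_00 = (-1)^(0+0) * minor(0,0) = 4
Entry delta = 0 - -2 = 2
Det delta = 2 * 4 = 8
New det = 94 + 8 = 102

Answer: 102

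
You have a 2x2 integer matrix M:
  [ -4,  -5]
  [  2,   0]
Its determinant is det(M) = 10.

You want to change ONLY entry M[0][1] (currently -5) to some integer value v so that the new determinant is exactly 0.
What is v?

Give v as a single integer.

Answer: 0

Derivation:
det is linear in entry M[0][1]: det = old_det + (v - -5) * C_01
Cofactor C_01 = -2
Want det = 0: 10 + (v - -5) * -2 = 0
  (v - -5) = -10 / -2 = 5
  v = -5 + (5) = 0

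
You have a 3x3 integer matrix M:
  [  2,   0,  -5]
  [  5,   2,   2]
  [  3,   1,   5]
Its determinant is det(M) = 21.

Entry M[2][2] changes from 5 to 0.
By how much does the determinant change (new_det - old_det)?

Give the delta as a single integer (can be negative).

Answer: -20

Derivation:
Cofactor C_22 = 4
Entry delta = 0 - 5 = -5
Det delta = entry_delta * cofactor = -5 * 4 = -20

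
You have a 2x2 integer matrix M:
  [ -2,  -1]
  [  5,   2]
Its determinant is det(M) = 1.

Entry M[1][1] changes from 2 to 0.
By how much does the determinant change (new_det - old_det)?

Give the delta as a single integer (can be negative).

Cofactor C_11 = -2
Entry delta = 0 - 2 = -2
Det delta = entry_delta * cofactor = -2 * -2 = 4

Answer: 4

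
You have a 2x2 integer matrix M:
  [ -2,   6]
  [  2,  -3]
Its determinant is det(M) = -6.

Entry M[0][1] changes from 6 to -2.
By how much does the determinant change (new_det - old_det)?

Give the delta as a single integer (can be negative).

Cofactor C_01 = -2
Entry delta = -2 - 6 = -8
Det delta = entry_delta * cofactor = -8 * -2 = 16

Answer: 16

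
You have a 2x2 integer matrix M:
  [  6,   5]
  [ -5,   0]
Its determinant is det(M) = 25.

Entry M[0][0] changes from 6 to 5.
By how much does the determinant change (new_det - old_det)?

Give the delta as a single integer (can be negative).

Cofactor C_00 = 0
Entry delta = 5 - 6 = -1
Det delta = entry_delta * cofactor = -1 * 0 = 0

Answer: 0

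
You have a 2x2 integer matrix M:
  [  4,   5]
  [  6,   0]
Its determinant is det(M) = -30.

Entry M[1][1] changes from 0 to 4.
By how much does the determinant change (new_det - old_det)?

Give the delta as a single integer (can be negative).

Cofactor C_11 = 4
Entry delta = 4 - 0 = 4
Det delta = entry_delta * cofactor = 4 * 4 = 16

Answer: 16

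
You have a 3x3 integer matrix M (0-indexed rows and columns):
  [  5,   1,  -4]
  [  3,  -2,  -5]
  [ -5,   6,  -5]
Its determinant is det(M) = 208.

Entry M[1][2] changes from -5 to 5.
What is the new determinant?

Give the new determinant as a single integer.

det is linear in row 1: changing M[1][2] by delta changes det by delta * cofactor(1,2).
Cofactor C_12 = (-1)^(1+2) * minor(1,2) = -35
Entry delta = 5 - -5 = 10
Det delta = 10 * -35 = -350
New det = 208 + -350 = -142

Answer: -142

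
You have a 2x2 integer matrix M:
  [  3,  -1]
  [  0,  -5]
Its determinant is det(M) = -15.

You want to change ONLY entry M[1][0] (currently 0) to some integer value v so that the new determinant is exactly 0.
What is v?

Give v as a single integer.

Answer: 15

Derivation:
det is linear in entry M[1][0]: det = old_det + (v - 0) * C_10
Cofactor C_10 = 1
Want det = 0: -15 + (v - 0) * 1 = 0
  (v - 0) = 15 / 1 = 15
  v = 0 + (15) = 15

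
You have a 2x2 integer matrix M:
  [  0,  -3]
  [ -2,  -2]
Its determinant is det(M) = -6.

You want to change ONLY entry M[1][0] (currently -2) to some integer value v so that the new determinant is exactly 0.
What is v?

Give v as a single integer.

Answer: 0

Derivation:
det is linear in entry M[1][0]: det = old_det + (v - -2) * C_10
Cofactor C_10 = 3
Want det = 0: -6 + (v - -2) * 3 = 0
  (v - -2) = 6 / 3 = 2
  v = -2 + (2) = 0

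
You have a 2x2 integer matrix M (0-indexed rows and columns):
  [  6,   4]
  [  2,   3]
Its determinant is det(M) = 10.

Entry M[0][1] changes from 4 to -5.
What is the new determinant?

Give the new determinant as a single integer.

det is linear in row 0: changing M[0][1] by delta changes det by delta * cofactor(0,1).
Cofactor C_01 = (-1)^(0+1) * minor(0,1) = -2
Entry delta = -5 - 4 = -9
Det delta = -9 * -2 = 18
New det = 10 + 18 = 28

Answer: 28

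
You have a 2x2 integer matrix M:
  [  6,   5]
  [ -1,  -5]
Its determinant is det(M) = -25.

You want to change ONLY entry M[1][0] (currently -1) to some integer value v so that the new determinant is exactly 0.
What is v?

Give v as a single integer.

det is linear in entry M[1][0]: det = old_det + (v - -1) * C_10
Cofactor C_10 = -5
Want det = 0: -25 + (v - -1) * -5 = 0
  (v - -1) = 25 / -5 = -5
  v = -1 + (-5) = -6

Answer: -6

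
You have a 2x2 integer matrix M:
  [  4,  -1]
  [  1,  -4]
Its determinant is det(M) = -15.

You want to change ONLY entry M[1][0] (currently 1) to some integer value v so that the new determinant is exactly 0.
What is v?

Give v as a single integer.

Answer: 16

Derivation:
det is linear in entry M[1][0]: det = old_det + (v - 1) * C_10
Cofactor C_10 = 1
Want det = 0: -15 + (v - 1) * 1 = 0
  (v - 1) = 15 / 1 = 15
  v = 1 + (15) = 16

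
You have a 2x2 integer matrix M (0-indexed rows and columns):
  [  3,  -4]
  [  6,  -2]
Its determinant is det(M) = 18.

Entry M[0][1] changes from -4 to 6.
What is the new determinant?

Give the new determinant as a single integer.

det is linear in row 0: changing M[0][1] by delta changes det by delta * cofactor(0,1).
Cofactor C_01 = (-1)^(0+1) * minor(0,1) = -6
Entry delta = 6 - -4 = 10
Det delta = 10 * -6 = -60
New det = 18 + -60 = -42

Answer: -42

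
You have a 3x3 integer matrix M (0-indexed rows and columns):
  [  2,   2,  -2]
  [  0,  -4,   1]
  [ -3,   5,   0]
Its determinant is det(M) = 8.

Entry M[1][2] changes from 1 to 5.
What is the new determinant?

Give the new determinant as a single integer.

Answer: -56

Derivation:
det is linear in row 1: changing M[1][2] by delta changes det by delta * cofactor(1,2).
Cofactor C_12 = (-1)^(1+2) * minor(1,2) = -16
Entry delta = 5 - 1 = 4
Det delta = 4 * -16 = -64
New det = 8 + -64 = -56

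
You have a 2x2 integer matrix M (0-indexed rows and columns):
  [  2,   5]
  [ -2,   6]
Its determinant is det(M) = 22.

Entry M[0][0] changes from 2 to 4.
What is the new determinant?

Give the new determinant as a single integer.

det is linear in row 0: changing M[0][0] by delta changes det by delta * cofactor(0,0).
Cofactor C_00 = (-1)^(0+0) * minor(0,0) = 6
Entry delta = 4 - 2 = 2
Det delta = 2 * 6 = 12
New det = 22 + 12 = 34

Answer: 34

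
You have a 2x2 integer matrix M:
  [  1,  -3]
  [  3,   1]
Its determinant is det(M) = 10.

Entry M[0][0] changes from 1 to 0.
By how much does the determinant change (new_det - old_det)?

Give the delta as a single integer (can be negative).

Answer: -1

Derivation:
Cofactor C_00 = 1
Entry delta = 0 - 1 = -1
Det delta = entry_delta * cofactor = -1 * 1 = -1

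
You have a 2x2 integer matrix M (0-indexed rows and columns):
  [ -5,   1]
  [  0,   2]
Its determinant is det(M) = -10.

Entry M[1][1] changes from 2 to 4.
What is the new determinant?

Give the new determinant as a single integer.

Answer: -20

Derivation:
det is linear in row 1: changing M[1][1] by delta changes det by delta * cofactor(1,1).
Cofactor C_11 = (-1)^(1+1) * minor(1,1) = -5
Entry delta = 4 - 2 = 2
Det delta = 2 * -5 = -10
New det = -10 + -10 = -20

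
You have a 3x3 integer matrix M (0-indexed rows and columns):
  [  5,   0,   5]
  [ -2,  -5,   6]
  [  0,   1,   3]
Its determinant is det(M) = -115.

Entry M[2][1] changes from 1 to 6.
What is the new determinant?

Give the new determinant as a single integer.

det is linear in row 2: changing M[2][1] by delta changes det by delta * cofactor(2,1).
Cofactor C_21 = (-1)^(2+1) * minor(2,1) = -40
Entry delta = 6 - 1 = 5
Det delta = 5 * -40 = -200
New det = -115 + -200 = -315

Answer: -315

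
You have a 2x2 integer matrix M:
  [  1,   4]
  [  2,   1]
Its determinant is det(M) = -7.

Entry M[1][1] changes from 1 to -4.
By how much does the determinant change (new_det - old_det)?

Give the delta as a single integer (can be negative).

Cofactor C_11 = 1
Entry delta = -4 - 1 = -5
Det delta = entry_delta * cofactor = -5 * 1 = -5

Answer: -5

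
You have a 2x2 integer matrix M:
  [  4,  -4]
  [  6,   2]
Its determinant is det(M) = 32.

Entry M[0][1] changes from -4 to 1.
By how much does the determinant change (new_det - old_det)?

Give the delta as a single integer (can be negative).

Cofactor C_01 = -6
Entry delta = 1 - -4 = 5
Det delta = entry_delta * cofactor = 5 * -6 = -30

Answer: -30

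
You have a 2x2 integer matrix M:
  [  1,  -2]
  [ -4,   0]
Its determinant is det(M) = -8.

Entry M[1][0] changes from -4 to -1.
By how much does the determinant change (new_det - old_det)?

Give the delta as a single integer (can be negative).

Answer: 6

Derivation:
Cofactor C_10 = 2
Entry delta = -1 - -4 = 3
Det delta = entry_delta * cofactor = 3 * 2 = 6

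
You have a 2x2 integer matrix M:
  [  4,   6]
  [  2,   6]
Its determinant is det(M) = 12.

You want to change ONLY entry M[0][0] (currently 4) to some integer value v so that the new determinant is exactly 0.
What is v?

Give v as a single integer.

det is linear in entry M[0][0]: det = old_det + (v - 4) * C_00
Cofactor C_00 = 6
Want det = 0: 12 + (v - 4) * 6 = 0
  (v - 4) = -12 / 6 = -2
  v = 4 + (-2) = 2

Answer: 2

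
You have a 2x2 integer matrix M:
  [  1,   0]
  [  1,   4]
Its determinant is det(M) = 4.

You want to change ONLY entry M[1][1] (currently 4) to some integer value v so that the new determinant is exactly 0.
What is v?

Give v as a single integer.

Answer: 0

Derivation:
det is linear in entry M[1][1]: det = old_det + (v - 4) * C_11
Cofactor C_11 = 1
Want det = 0: 4 + (v - 4) * 1 = 0
  (v - 4) = -4 / 1 = -4
  v = 4 + (-4) = 0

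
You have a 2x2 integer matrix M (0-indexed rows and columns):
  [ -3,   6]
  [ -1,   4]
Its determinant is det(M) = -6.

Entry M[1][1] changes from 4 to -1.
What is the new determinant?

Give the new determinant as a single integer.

det is linear in row 1: changing M[1][1] by delta changes det by delta * cofactor(1,1).
Cofactor C_11 = (-1)^(1+1) * minor(1,1) = -3
Entry delta = -1 - 4 = -5
Det delta = -5 * -3 = 15
New det = -6 + 15 = 9

Answer: 9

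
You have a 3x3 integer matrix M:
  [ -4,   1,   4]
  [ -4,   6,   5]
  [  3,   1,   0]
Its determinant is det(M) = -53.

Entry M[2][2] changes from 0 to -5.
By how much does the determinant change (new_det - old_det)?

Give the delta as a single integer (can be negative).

Answer: 100

Derivation:
Cofactor C_22 = -20
Entry delta = -5 - 0 = -5
Det delta = entry_delta * cofactor = -5 * -20 = 100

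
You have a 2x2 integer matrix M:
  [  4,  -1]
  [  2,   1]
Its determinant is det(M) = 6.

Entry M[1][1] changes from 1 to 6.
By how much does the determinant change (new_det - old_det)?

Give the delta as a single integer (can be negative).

Cofactor C_11 = 4
Entry delta = 6 - 1 = 5
Det delta = entry_delta * cofactor = 5 * 4 = 20

Answer: 20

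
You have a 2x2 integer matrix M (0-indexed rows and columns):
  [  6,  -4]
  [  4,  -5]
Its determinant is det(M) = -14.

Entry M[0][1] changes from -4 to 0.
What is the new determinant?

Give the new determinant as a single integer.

det is linear in row 0: changing M[0][1] by delta changes det by delta * cofactor(0,1).
Cofactor C_01 = (-1)^(0+1) * minor(0,1) = -4
Entry delta = 0 - -4 = 4
Det delta = 4 * -4 = -16
New det = -14 + -16 = -30

Answer: -30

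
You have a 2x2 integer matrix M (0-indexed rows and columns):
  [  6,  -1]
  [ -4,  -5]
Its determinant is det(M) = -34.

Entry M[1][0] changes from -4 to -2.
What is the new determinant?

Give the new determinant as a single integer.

Answer: -32

Derivation:
det is linear in row 1: changing M[1][0] by delta changes det by delta * cofactor(1,0).
Cofactor C_10 = (-1)^(1+0) * minor(1,0) = 1
Entry delta = -2 - -4 = 2
Det delta = 2 * 1 = 2
New det = -34 + 2 = -32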